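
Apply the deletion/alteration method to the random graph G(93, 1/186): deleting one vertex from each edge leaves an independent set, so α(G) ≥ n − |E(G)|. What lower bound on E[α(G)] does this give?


E[|E(G)|] = C(93, 2)·p = 4278 · (1/186) = 23.
E[α(G)] ≥ n − E[|E(G)|] = 93 − 23 = 70.
Numerically: ≈ 70.0000.
(This is only a lower bound; the true E[α(G)] may be larger.)

E[α(G)] ≥ 70 ≈ 70.0000.


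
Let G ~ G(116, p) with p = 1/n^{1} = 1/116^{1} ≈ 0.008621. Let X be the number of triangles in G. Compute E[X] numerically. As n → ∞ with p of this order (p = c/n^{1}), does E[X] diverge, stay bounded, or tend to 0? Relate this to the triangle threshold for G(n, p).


Number of potential triangles: C(116, 3) = 253460.
Each occurs with probability p³ ≈ (0.008621)³ ≈ 6.406577e-07.
By linearity: E[X] = C(116, 3)·p³ ≈ 253460 · 6.406577e-07 ≈ 0.1624.
Here α = 1, so p = 1/n is exactly at the triangle threshold p ~ 1/n. Asymptotically E[X] → c³/6 = 1³/6 = 1/6 ≈ 0.1667, a bounded constant. In this regime the triangle count is asymptotically Poisson(c³/6).

E[X] ≈ 0.1624; in regime p = Θ(1/n^{1}) E[X] stays bounded (at the triangle threshold p ~ 1/n).


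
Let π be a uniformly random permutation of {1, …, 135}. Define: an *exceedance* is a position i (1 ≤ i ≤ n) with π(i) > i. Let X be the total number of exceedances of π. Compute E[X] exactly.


Write X = Σ_{i=1}^{135} X_i, where X_i = 1_{π(i) > i}.
For each fixed i, π(i) is uniform over {1, …, 135} (marginal of a uniform permutation), so P[π(i) > i] = (n − i)/n. Summing: Σ_{i=1}^{135} (n − i)/n = (0 + 1 + … + 134)/135 = 135(135 − 1)/(2·135) = (135 − 1)/2.
Hence E[X] = Σ_{i=1}^{135} (135 − i)/135 = 67 ≈ 67.000000.

E[X] = 67 = 67.000000.


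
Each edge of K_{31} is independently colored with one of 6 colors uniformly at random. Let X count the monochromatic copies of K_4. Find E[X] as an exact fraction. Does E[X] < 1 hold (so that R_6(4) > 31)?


E[X] = C(31, 4) · 6^{1 − 6} = 31465 · 6^{−5} = 31465/7776.
As a reduced fraction: E[X] = 31465/7776 ≈ 4.04642.
Is E[X] < 1? NO.
Since E[X] ≥ 1, the first-moment bound is inconclusive at n = 31; it does NOT by itself certify R_6(4) > 31.

E[X] = 31465/7776 ≈ 4.04642; E[X] ≥ 1; first-moment method inconclusive here.


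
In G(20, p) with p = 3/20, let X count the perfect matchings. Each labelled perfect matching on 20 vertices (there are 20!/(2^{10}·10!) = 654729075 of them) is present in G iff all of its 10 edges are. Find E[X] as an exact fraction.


K_20 has 20!/(2^{10}·10!) = 654729075 labelled perfect matchings.
For each such perfect matching H, let X_H = 1 if all 10 edges of H are present in G. Then P[X_H = 1] = p^{10} = (3/20)^{10} = 59049/10240000000000.
By linearity: E[X] = Σ_H E[X_H] = 654729075 · p^{10} = 654729075 · 59049/10240000000000 = 1546443885987/409600000000.
Numerically: E[X] ≈ 3.775.

E[X] = 654729075 · (3/20)^{10} = 1546443885987/409600000000 ≈ 3.775.


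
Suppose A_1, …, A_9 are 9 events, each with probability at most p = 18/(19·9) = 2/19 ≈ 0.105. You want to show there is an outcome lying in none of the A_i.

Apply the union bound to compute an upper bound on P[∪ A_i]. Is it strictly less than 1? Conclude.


Union bound: P[∪_{i=1}^{9} A_i] ≤ Σ_i P[A_i] ≤ 9·p = 9·(2/19) = 18/19.
Numerically: 18/19 ≈ 0.947.
Is 18/19 < 1? YES.
Since P[∪ A_i] ≤ 18/19 < 1, the complement has P[∩ A_i^c] ≥ 1 − 18/19 = 1/19 > 0, so some outcome avoids every A_i.

9·p = 18/19 ≈ 0.947; existence CERTIFIED by the union bound.


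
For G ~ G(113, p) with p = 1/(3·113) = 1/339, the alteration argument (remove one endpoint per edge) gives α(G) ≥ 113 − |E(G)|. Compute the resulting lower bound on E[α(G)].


E[|E(G)|] = C(113, 2)·p = 6328 · (1/339) = 56/3.
E[α(G)] ≥ n − E[|E(G)|] = 113 − 56/3 = 283/3.
Numerically: ≈ 94.33333.
(This is only a lower bound; the true E[α(G)] may be larger.)

E[α(G)] ≥ 283/3 ≈ 94.33333.


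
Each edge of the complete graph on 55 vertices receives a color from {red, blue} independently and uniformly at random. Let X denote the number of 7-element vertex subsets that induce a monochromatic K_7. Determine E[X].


Let X = Σ_S X_S over the C(55, 7) = 202927725 subsets S of size 7, where X_S = 1 if the K_7 on S is monochromatic.
For a fixed S, the K_7 on S has C(7, 2) = 21 edges. P[all 21 edges red] = (1/2)^21, and likewise for blue, so P[monochromatic] = 2·(1/2)^21 = 2^{1 − 21} = 1/1048576.
By linearity: E[X] = C(55, 7) · 2^{1 − 21} = 202927725 · 1/1048576 = 202927725/1048576.
Numerically: E[X] ≈ 193.52696.

E[X] = C(55,7)·2^(1−C(7,2)) = 202927725/1048576 ≈ 193.52696.


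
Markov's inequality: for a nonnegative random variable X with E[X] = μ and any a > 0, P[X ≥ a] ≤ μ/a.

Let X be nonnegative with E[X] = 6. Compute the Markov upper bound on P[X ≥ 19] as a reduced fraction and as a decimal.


μ = E[X] = 6, a = 19.
Markov: P[X ≥ 19] ≤ μ/a = (6)/19 = 6/19.
Numerically: ≈ 0.315789.
(Since a = 19 > μ = 6.000000, the bound 6/19 is < 1 and informative.)

P[X ≥ 19] ≤ 6/19 ≈ 0.315789.


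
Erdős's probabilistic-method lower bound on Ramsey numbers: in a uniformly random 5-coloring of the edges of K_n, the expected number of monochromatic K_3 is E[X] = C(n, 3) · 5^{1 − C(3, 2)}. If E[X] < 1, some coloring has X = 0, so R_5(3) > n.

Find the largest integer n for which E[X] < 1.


We need C(n, 3) · 5^{1 − 3} < 1, i.e. C(n, 3) < 5^{3 − 1} = 25.
Check values of n near the boundary:
  n = 5: C(5, 3) = 10; 10 < 25? YES
  n = 6: C(6, 3) = 20; 20 < 25? YES
  n = 7: C(7, 3) = 35; 35 < 25? NO
The largest n with C(n, 3) < 25 is n = 6 (where E[X] = 4/5 ≈ 0.800000). Hence R_5(3) > 6, i.e. R_5(3) ≥ 7.

Largest n = 6; hence R_5(3) > 6.


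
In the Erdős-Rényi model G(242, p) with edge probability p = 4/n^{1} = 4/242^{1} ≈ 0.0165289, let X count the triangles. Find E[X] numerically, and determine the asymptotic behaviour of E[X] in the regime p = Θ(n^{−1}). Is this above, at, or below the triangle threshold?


Number of potential triangles: C(242, 3) = 2332880.
Each occurs with probability p³ ≈ (0.0165289)³ ≈ 4.51579144e-06.
By linearity: E[X] = C(242, 3)·p³ ≈ 2332880 · 4.51579144e-06 ≈ 10.534800.
Here α = 1, so p = 4/n is exactly at the triangle threshold p ~ 1/n. Asymptotically E[X] → c³/6 = 4³/6 = 32/3 ≈ 10.666667, a bounded constant. In this regime the triangle count is asymptotically Poisson(c³/6).

E[X] ≈ 10.534800; in regime p = Θ(1/n^{1}) E[X] stays bounded (at the triangle threshold p ~ 1/n).


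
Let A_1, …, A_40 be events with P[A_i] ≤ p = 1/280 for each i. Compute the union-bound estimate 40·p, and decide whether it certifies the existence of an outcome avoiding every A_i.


Union bound: P[∪_{i=1}^{40} A_i] ≤ Σ_i P[A_i] ≤ 40·p = 40·(1/280) = 1/7.
Numerically: 1/7 ≈ 0.143.
Is 1/7 < 1? YES.
Since P[∪ A_i] ≤ 1/7 < 1, the complement has P[∩ A_i^c] ≥ 1 − 1/7 = 6/7 > 0, so some outcome avoids every A_i.

40·p = 1/7 ≈ 0.143; existence CERTIFIED by the union bound.


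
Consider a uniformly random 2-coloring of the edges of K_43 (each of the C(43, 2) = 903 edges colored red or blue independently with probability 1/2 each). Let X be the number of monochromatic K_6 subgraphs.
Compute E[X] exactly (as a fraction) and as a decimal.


Let X = Σ_S X_S over the C(43, 6) = 6096454 subsets S of size 6, where X_S = 1 if the K_6 on S is monochromatic.
For a fixed S, the K_6 on S has C(6, 2) = 15 edges. P[all 15 edges red] = (1/2)^15, and likewise for blue, so P[monochromatic] = 2·(1/2)^15 = 2^{1 − 15} = 1/16384.
Summing: E[X] = C(43, 6) · 2^{1 − 15} = 6096454 · 1/16384 = 3048227/8192.
Numerically: E[X] ≈ 372.098.

E[X] = C(43,6)·2^(1−C(6,2)) = 3048227/8192 ≈ 372.098.


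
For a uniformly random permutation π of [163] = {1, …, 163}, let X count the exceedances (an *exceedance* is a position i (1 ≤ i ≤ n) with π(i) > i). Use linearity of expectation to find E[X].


Write X = Σ_{i=1}^{163} X_i, where X_i = 1_{π(i) > i}.
For each fixed i, π(i) is uniform over {1, …, 163} (marginal of a uniform permutation), so P[π(i) > i] = (n − i)/n. Summing: Σ_{i=1}^{163} (n − i)/n = (0 + 1 + … + 162)/163 = 163(163 − 1)/(2·163) = (163 − 1)/2.
Hence E[X] = Σ_{i=1}^{163} (163 − i)/163 = 81 ≈ 81.00000.

E[X] = 81 = 81.00000.


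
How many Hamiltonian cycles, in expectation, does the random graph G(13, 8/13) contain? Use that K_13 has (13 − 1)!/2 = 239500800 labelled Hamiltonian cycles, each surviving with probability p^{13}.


K_13 has (13 − 1)!/2 = 239500800 labelled Hamiltonian cycles.
For each such Hamiltonian cycle H, let X_H = 1 if all 13 edges of H are present in G. Then P[X_H = 1] = p^{13} = (8/13)^{13} = 549755813888/302875106592253.
Summing the indicators: E[X] = Σ_H E[X_H] = 239500800 · p^{13} = 239500800 · 549755813888/302875106592253 = 131666957230827110400/302875106592253.
Numerically: E[X] ≈ 4.3472e+05.

E[X] = 239500800 · (8/13)^{13} = 131666957230827110400/302875106592253 ≈ 4.3472e+05.


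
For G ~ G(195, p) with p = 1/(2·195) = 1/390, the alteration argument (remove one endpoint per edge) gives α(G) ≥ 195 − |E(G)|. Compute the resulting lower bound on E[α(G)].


E[|E(G)|] = C(195, 2)·p = 18915 · (1/390) = 97/2.
E[α(G)] ≥ n − E[|E(G)|] = 195 − 97/2 = 293/2.
Numerically: ≈ 146.50000.
(This is only a lower bound; the true E[α(G)] may be larger.)

E[α(G)] ≥ 293/2 ≈ 146.50000.


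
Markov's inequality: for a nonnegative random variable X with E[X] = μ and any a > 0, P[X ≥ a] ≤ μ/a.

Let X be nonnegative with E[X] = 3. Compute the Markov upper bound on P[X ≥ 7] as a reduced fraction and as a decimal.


μ = E[X] = 3, a = 7.
Markov: P[X ≥ 7] ≤ μ/a = (3)/7 = 3/7.
Numerically: ≈ 0.42857.
(Since a = 7 > μ = 3.00000, the bound 3/7 is < 1 and informative.)

P[X ≥ 7] ≤ 3/7 ≈ 0.42857.


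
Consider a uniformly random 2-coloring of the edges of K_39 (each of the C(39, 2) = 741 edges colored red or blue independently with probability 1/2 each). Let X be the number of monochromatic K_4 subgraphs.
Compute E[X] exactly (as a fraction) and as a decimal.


Let X = Σ_S X_S over the C(39, 4) = 82251 subsets S of size 4, where X_S = 1 if the K_4 on S is monochromatic.
For a fixed S, the K_4 on S has C(4, 2) = 6 edges. P[all 6 edges red] = (1/2)^6, and likewise for blue, so P[monochromatic] = 2·(1/2)^6 = 2^{1 − 6} = 1/32.
Summing: E[X] = C(39, 4) · 2^{1 − 6} = 82251 · 1/32 = 82251/32.
Numerically: E[X] ≈ 2570.34375.

E[X] = C(39,4)·2^(1−C(4,2)) = 82251/32 ≈ 2570.34375.


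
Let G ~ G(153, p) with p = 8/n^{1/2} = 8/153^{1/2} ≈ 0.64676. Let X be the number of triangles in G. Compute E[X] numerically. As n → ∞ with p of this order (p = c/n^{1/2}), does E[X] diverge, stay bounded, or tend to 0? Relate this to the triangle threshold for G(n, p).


Number of potential triangles: C(153, 3) = 585276.
Each occurs with probability p³ ≈ (0.64676)³ ≈ 2.7054083e-01.
By linearity: E[X] = C(153, 3)·p³ ≈ 585276 · 2.7054083e-01 ≈ 158341.05361.
Since α = 1/2 < 1, p = c/n^{1/2} ≫ 1/n is above the triangle threshold p ~ 1/n. Asymptotically E[X] ~ (c³/6)·n^{3(1−α)} = (8³/6)·n^{1.5} → ∞; triangles are abundant w.h.p.

E[X] ≈ 158341.05361; in regime p = Θ(1/n^{1/2}) E[X] diverges (above the triangle threshold p ~ 1/n).


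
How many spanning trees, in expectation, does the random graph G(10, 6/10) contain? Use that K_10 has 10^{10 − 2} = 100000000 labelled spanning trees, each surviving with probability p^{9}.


K_10 has 10^{10 − 2} = 100000000 labelled spanning trees.
For each such spanning tree H, let X_H = 1 if all 9 edges of H are present in G. Then P[X_H = 1] = p^{9} = (3/5)^{9} = 19683/1953125.
By linearity: E[X] = Σ_H E[X_H] = 100000000 · p^{9} = 100000000 · 19683/1953125 = 5038848/5.
Numerically: E[X] ≈ 1.00777e+06.

E[X] = 100000000 · (3/5)^{9} = 5038848/5 ≈ 1.00777e+06.


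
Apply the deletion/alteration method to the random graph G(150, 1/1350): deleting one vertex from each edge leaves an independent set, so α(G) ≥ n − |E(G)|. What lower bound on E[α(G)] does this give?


E[|E(G)|] = C(150, 2)·p = 11175 · (1/1350) = 149/18.
E[α(G)] ≥ n − E[|E(G)|] = 150 − 149/18 = 2551/18.
Numerically: ≈ 141.722222.
(This is only a lower bound; the true E[α(G)] may be larger.)

E[α(G)] ≥ 2551/18 ≈ 141.722222.


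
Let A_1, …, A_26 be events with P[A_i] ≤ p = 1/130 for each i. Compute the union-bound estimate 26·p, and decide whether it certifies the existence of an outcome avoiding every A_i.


Union bound: P[∪_{i=1}^{26} A_i] ≤ Σ_i P[A_i] ≤ 26·p = 26·(1/130) = 1/5.
Numerically: 1/5 ≈ 0.20000.
Is 1/5 < 1? YES.
Since P[∪ A_i] ≤ 1/5 < 1, the complement has P[∩ A_i^c] ≥ 1 − 1/5 = 4/5 > 0, so some outcome avoids every A_i.

26·p = 1/5 ≈ 0.20000; existence CERTIFIED by the union bound.


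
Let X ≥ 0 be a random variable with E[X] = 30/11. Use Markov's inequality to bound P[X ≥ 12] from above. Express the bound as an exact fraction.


μ = E[X] = 30/11, a = 12.
Markov: P[X ≥ 12] ≤ μ/a = (30/11)/12 = 5/22.
Numerically: ≈ 0.22727.
(Since a = 12 > μ = 2.72727, the bound 5/22 is < 1 and informative.)

P[X ≥ 12] ≤ 5/22 ≈ 0.22727.


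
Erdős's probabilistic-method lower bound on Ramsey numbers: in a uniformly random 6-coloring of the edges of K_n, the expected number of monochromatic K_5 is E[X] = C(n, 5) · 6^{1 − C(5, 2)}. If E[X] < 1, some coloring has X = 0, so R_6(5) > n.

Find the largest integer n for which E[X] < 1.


We need C(n, 5) · 6^{1 − 10} < 1, i.e. C(n, 5) < 6^{10 − 1} = 10077696.
Check values of n near the boundary:
  n = 64: C(64, 5) = 7624512; 7624512 < 10077696? YES
  n = 65: C(65, 5) = 8259888; 8259888 < 10077696? YES
  n = 66: C(66, 5) = 8936928; 8936928 < 10077696? YES
  n = 67: C(67, 5) = 9657648; 9657648 < 10077696? YES
  n = 68: C(68, 5) = 10424128; 10424128 < 10077696? NO
The largest n with C(n, 5) < 10077696 is n = 67 (where E[X] = 67067/69984 ≈ 0.958). Hence R_6(5) > 67, i.e. R_6(5) ≥ 68.

Largest n = 67; hence R_6(5) > 67.


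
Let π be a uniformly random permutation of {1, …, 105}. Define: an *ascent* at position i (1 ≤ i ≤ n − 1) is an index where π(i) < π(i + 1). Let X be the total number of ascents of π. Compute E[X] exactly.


Write X = Σ X_I over i = 1, …, 104, with X_I the indicator of one ascent.
There are 104 indicators.
For each fixed i, the pair (π(i), π(i+1)) is a uniformly random ordered pair of distinct values from {1, …, 105}; by symmetry P[π(i) < π(i+1)] = 1/2.
By linearity: E[X] = 104 · (1/2) = (105 − 1) · (1/2) = 52 ≈ 52.00000.

E[X] = 52 = 52.00000.


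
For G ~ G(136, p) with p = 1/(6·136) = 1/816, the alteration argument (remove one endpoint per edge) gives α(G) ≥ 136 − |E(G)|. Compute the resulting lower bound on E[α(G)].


E[|E(G)|] = C(136, 2)·p = 9180 · (1/816) = 45/4.
E[α(G)] ≥ n − E[|E(G)|] = 136 − 45/4 = 499/4.
Numerically: ≈ 124.7500.
(This is only a lower bound; the true E[α(G)] may be larger.)

E[α(G)] ≥ 499/4 ≈ 124.7500.


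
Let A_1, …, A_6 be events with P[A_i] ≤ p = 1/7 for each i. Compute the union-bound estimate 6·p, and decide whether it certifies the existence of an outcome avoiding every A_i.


Union bound: P[∪_{i=1}^{6} A_i] ≤ Σ_i P[A_i] ≤ 6·p = 6·(1/7) = 6/7.
Numerically: 6/7 ≈ 0.85714.
Is 6/7 < 1? YES.
Since P[∪ A_i] ≤ 6/7 < 1, the complement has P[∩ A_i^c] ≥ 1 − 6/7 = 1/7 > 0, so some outcome avoids every A_i.

6·p = 6/7 ≈ 0.85714; existence CERTIFIED by the union bound.


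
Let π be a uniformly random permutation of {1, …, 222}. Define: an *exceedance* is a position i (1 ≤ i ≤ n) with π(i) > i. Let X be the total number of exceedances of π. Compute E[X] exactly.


Write X = Σ_{i=1}^{222} X_i, where X_i = 1_{π(i) > i}.
For each fixed i, π(i) is uniform over {1, …, 222} (marginal of a uniform permutation), so P[π(i) > i] = (n − i)/n. Summing: Σ_{i=1}^{222} (n − i)/n = (0 + 1 + … + 221)/222 = 222(222 − 1)/(2·222) = (222 − 1)/2.
Hence E[X] = Σ_{i=1}^{222} (222 − i)/222 = 221/2 ≈ 110.5000.

E[X] = 221/2 = 110.5000.


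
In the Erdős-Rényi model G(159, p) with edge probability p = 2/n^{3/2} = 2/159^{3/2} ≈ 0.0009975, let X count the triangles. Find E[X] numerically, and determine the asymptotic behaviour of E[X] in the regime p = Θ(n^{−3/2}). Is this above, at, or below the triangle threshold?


Number of potential triangles: C(159, 3) = 657359.
Each occurs with probability p³ ≈ (0.0009975)³ ≈ 9.926655e-10.
By linearity: E[X] = C(159, 3)·p³ ≈ 657359 · 9.926655e-10 ≈ 0.0007.
Since α = 3/2 > 1, p = c/n^{3/2} = o(1/n) is below the triangle threshold p ~ 1/n. Asymptotically E[X] ~ (c³/6)·n^{3(1−α)} = (2³/6)·n^{-1.5} → 0, so by Markov's inequality G has no triangles w.h.p.

E[X] ≈ 0.0007; in regime p = Θ(1/n^{3/2}) E[X] tends to 0 (below the triangle threshold p ~ 1/n).


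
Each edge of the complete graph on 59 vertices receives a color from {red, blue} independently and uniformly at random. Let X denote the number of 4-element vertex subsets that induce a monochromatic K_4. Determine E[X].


Let X = Σ_S X_S over the C(59, 4) = 455126 subsets S of size 4, where X_S = 1 if the K_4 on S is monochromatic.
For a fixed S, the K_4 on S has C(4, 2) = 6 edges. P[all 6 edges red] = (1/2)^6, and likewise for blue, so P[monochromatic] = 2·(1/2)^6 = 2^{1 − 6} = 1/32.
By linearity of expectation: E[X] = C(59, 4) · 2^{1 − 6} = 455126 · 1/32 = 227563/16.
Numerically: E[X] ≈ 14222.6875.

E[X] = C(59,4)·2^(1−C(4,2)) = 227563/16 ≈ 14222.6875.


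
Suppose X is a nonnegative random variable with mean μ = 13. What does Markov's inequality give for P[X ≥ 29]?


μ = E[X] = 13, a = 29.
Markov: P[X ≥ 29] ≤ μ/a = (13)/29 = 13/29.
Numerically: ≈ 0.44828.
(Since a = 29 > μ = 13.00000, the bound 13/29 is < 1 and informative.)

P[X ≥ 29] ≤ 13/29 ≈ 0.44828.


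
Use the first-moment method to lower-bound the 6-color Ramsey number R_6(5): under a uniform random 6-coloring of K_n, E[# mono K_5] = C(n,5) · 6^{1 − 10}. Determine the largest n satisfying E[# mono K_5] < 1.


We need C(n, 5) · 6^{1 − 10} < 1, i.e. C(n, 5) < 6^{10 − 1} = 10077696.
Check values of n near the boundary:
  n = 62: C(62, 5) = 6471002; 6471002 < 10077696? YES
  n = 63: C(63, 5) = 7028847; 7028847 < 10077696? YES
  n = 64: C(64, 5) = 7624512; 7624512 < 10077696? YES
  n = 65: C(65, 5) = 8259888; 8259888 < 10077696? YES
  n = 66: C(66, 5) = 8936928; 8936928 < 10077696? YES
  n = 67: C(67, 5) = 9657648; 9657648 < 10077696? YES
  n = 68: C(68, 5) = 10424128; 10424128 < 10077696? NO
The largest n with C(n, 5) < 10077696 is n = 67 (where E[X] = 67067/69984 ≈ 0.9583). Hence R_6(5) > 67, i.e. R_6(5) ≥ 68.

Largest n = 67; hence R_6(5) > 67.


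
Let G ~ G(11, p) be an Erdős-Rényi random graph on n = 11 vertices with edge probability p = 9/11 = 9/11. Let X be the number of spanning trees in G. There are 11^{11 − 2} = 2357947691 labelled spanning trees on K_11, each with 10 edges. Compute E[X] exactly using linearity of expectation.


K_11 has 11^{11 − 2} = 2357947691 labelled spanning trees.
For each such spanning tree H, let X_H = 1 if all 10 edges of H are present in G. Then P[X_H = 1] = p^{10} = (9/11)^{10} = 3486784401/25937424601.
Summing the indicators: E[X] = Σ_H E[X_H] = 2357947691 · p^{10} = 2357947691 · 3486784401/25937424601 = 3486784401/11.
Numerically: E[X] ≈ 3.17e+08.

E[X] = 2357947691 · (9/11)^{10} = 3486784401/11 ≈ 3.17e+08.


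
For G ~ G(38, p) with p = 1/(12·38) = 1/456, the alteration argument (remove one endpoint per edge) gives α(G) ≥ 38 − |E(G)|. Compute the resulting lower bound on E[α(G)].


E[|E(G)|] = C(38, 2)·p = 703 · (1/456) = 37/24.
E[α(G)] ≥ n − E[|E(G)|] = 38 − 37/24 = 875/24.
Numerically: ≈ 36.458333.
(This is only a lower bound; the true E[α(G)] may be larger.)

E[α(G)] ≥ 875/24 ≈ 36.458333.


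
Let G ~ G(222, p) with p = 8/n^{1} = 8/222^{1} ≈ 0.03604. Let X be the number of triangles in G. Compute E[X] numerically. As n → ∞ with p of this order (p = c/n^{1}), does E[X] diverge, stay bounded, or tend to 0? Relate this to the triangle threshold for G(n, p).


Number of potential triangles: C(222, 3) = 1798940.
Each occurs with probability p³ ≈ (0.03604)³ ≈ 4.679625e-05.
By linearity: E[X] = C(222, 3)·p³ ≈ 1798940 · 4.679625e-05 ≈ 84.1836.
Here α = 1, so p = 8/n is exactly at the triangle threshold p ~ 1/n. Asymptotically E[X] → c³/6 = 8³/6 = 256/3 ≈ 85.3333, a bounded constant. In this regime the triangle count is asymptotically Poisson(c³/6).

E[X] ≈ 84.1836; in regime p = Θ(1/n^{1}) E[X] stays bounded (at the triangle threshold p ~ 1/n).


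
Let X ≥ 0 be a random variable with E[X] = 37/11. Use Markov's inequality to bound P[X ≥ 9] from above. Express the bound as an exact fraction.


μ = E[X] = 37/11, a = 9.
Markov: P[X ≥ 9] ≤ μ/a = (37/11)/9 = 37/99.
Numerically: ≈ 0.373737.
(Since a = 9 > μ = 3.363636, the bound 37/99 is < 1 and informative.)

P[X ≥ 9] ≤ 37/99 ≈ 0.373737.


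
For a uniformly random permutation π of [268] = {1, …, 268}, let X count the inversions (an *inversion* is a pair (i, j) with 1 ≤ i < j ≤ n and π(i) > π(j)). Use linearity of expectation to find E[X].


Write X = Σ X_I over the C(268, 2) = 35778 pairs i < j, with X_I the indicator of one inversion.
There are 35778 indicators.
For each fixed pair i < j, the values π(i) and π(j) are two distinct elements of {1, …, 268} in uniformly random order; by symmetry P[π(i) > π(j)] = 1/2.
By linearity: E[X] = 35778 · (1/2) = C(268, 2) · (1/2) = 35778/2 = 17889 ≈ 17889.000.

E[X] = 17889 = 17889.000.


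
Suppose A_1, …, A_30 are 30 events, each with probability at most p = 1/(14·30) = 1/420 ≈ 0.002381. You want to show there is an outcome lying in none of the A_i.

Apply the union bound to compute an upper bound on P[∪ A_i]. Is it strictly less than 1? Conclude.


Union bound: P[∪_{i=1}^{30} A_i] ≤ Σ_i P[A_i] ≤ 30·p = 30·(1/420) = 1/14.
Numerically: 1/14 ≈ 0.071429.
Is 1/14 < 1? YES.
Since P[∪ A_i] ≤ 1/14 < 1, the complement has P[∩ A_i^c] ≥ 1 − 1/14 = 13/14 > 0, so some outcome avoids every A_i.

30·p = 1/14 ≈ 0.071429; existence CERTIFIED by the union bound.


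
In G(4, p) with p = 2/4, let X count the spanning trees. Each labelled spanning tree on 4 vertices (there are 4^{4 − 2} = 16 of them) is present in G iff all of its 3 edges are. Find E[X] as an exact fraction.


K_4 has 4^{4 − 2} = 16 labelled spanning trees.
For each such spanning tree H, let X_H = 1 if all 3 edges of H are present in G. Then P[X_H = 1] = p^{3} = (1/2)^{3} = 1/8.
By linearity: E[X] = Σ_H E[X_H] = 16 · p^{3} = 16 · 1/8 = 2.
Numerically: E[X] ≈ 2.

E[X] = 16 · (1/2)^{3} = 2 ≈ 2.


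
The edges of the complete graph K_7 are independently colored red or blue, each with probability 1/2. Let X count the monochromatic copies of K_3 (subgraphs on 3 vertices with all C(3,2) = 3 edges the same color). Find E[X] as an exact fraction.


Let X = Σ_S X_S over the C(7, 3) = 35 subsets S of size 3, where X_S = 1 if the K_3 on S is monochromatic.
For a fixed S, the K_3 on S has C(3, 2) = 3 edges. P[all 3 edges red] = (1/2)^3, and likewise for blue, so P[monochromatic] = 2·(1/2)^3 = 2^{1 − 3} = 1/4.
By linearity of expectation: E[X] = C(7, 3) · 2^{1 − 3} = 35 · 1/4 = 35/4.
Numerically: E[X] ≈ 8.750.

E[X] = C(7,3)·2^(1−C(3,2)) = 35/4 ≈ 8.750.


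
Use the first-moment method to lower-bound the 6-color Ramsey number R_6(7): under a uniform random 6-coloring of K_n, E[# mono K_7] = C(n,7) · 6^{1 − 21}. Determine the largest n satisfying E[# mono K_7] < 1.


We need C(n, 7) · 6^{1 − 21} < 1, i.e. C(n, 7) < 6^{21 − 1} = 3656158440062976.
Check values of n near the boundary:
  n = 562: C(562, 7) = 3384017972944752; 3384017972944752 < 3656158440062976? YES
  n = 563: C(563, 7) = 3426622515769596; 3426622515769596 < 3656158440062976? YES
  n = 564: C(564, 7) = 3469685994423792; 3469685994423792 < 3656158440062976? YES
  n = 565: C(565, 7) = 3513212521235560; 3513212521235560 < 3656158440062976? YES
  n = 566: C(566, 7) = 3557206237959440; 3557206237959440 < 3656158440062976? YES
  n = 567: C(567, 7) = 3601671315933933; 3601671315933933 < 3656158440062976? YES
  n = 568: C(568, 7) = 3646611956239704; 3646611956239704 < 3656158440062976? YES
  n = 569: C(569, 7) = 3692032389858348; 3692032389858348 < 3656158440062976? NO
The largest n with C(n, 7) < 3656158440062976 is n = 568 (where E[X] = 16882462760369/16926659444736 ≈ 0.997). Hence R_6(7) > 568, i.e. R_6(7) ≥ 569.

Largest n = 568; hence R_6(7) > 568.


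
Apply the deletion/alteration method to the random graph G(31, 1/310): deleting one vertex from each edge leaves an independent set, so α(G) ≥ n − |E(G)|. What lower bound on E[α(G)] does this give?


E[|E(G)|] = C(31, 2)·p = 465 · (1/310) = 3/2.
E[α(G)] ≥ n − E[|E(G)|] = 31 − 3/2 = 59/2.
Numerically: ≈ 29.50000.
(This is only a lower bound; the true E[α(G)] may be larger.)

E[α(G)] ≥ 59/2 ≈ 29.50000.


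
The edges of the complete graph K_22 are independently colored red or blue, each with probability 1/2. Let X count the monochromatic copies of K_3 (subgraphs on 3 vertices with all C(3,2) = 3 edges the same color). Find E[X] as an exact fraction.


Let X = Σ_S X_S over the C(22, 3) = 1540 subsets S of size 3, where X_S = 1 if the K_3 on S is monochromatic.
For a fixed S, the K_3 on S has C(3, 2) = 3 edges. P[all 3 edges red] = (1/2)^3, and likewise for blue, so P[monochromatic] = 2·(1/2)^3 = 2^{1 − 3} = 1/4.
By linearity: E[X] = C(22, 3) · 2^{1 − 3} = 1540 · 1/4 = 385.
Numerically: E[X] ≈ 385.000.

E[X] = C(22,3)·2^(1−C(3,2)) = 385 ≈ 385.000.


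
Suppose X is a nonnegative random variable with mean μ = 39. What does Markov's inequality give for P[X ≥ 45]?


μ = E[X] = 39, a = 45.
Markov: P[X ≥ 45] ≤ μ/a = (39)/45 = 13/15.
Numerically: ≈ 0.867.
(Since a = 45 > μ = 39.000, the bound 13/15 is < 1 and informative.)

P[X ≥ 45] ≤ 13/15 ≈ 0.867.


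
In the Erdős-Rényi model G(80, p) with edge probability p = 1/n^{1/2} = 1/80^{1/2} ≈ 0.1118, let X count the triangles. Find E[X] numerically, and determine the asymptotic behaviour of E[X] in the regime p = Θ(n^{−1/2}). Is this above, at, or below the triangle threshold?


Number of potential triangles: C(80, 3) = 82160.
Each occurs with probability p³ ≈ (0.1118)³ ≈ 1.3975425e-03.
By linearity: E[X] = C(80, 3)·p³ ≈ 82160 · 1.3975425e-03 ≈ 114.82209.
Since α = 1/2 < 1, p = c/n^{1/2} ≫ 1/n is above the triangle threshold p ~ 1/n. Asymptotically E[X] ~ (c³/6)·n^{3(1−α)} = (1³/6)·n^{1.5} → ∞; triangles are abundant w.h.p.

E[X] ≈ 114.82209; in regime p = Θ(1/n^{1/2}) E[X] diverges (above the triangle threshold p ~ 1/n).


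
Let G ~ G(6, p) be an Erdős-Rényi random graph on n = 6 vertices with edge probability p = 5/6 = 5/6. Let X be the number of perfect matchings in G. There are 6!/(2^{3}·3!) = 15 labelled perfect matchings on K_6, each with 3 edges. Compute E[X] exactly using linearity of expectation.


K_6 has 6!/(2^{3}·3!) = 15 labelled perfect matchings.
For each such perfect matching H, let X_H = 1 if all 3 edges of H are present in G. Then P[X_H = 1] = p^{3} = (5/6)^{3} = 125/216.
By linearity: E[X] = Σ_H E[X_H] = 15 · p^{3} = 15 · 125/216 = 625/72.
Numerically: E[X] ≈ 8.6806.

E[X] = 15 · (5/6)^{3} = 625/72 ≈ 8.6806.


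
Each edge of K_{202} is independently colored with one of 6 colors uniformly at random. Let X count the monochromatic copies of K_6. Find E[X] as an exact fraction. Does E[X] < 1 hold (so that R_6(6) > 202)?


E[X] = C(202, 6) · 6^{1 − 15} = 87544611330 · 6^{−14} = 87544611330/78364164096.
As a reduced fraction: E[X] = 14590768555/13060694016 ≈ 1.1172.
Is E[X] < 1? NO.
Since E[X] ≥ 1, the first-moment bound is inconclusive at n = 202; it does NOT by itself certify R_6(6) > 202.

E[X] = 14590768555/13060694016 ≈ 1.1172; E[X] ≥ 1; first-moment method inconclusive here.


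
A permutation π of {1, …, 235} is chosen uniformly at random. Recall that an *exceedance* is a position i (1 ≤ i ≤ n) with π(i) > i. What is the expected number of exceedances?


Write X = Σ_{i=1}^{235} X_i, where X_i = 1_{π(i) > i}.
For each fixed i, π(i) is uniform over {1, …, 235} (marginal of a uniform permutation), so P[π(i) > i] = (n − i)/n. Summing: Σ_{i=1}^{235} (n − i)/n = (0 + 1 + … + 234)/235 = 235(235 − 1)/(2·235) = (235 − 1)/2.
Hence E[X] = Σ_{i=1}^{235} (235 − i)/235 = 117 ≈ 117.00000.

E[X] = 117 = 117.00000.


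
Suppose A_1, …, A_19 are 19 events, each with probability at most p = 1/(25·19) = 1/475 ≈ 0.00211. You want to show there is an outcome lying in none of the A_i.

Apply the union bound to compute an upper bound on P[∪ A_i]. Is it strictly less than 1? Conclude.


Union bound: P[∪_{i=1}^{19} A_i] ≤ Σ_i P[A_i] ≤ 19·p = 19·(1/475) = 1/25.
Numerically: 1/25 ≈ 0.04000.
Is 1/25 < 1? YES.
Since P[∪ A_i] ≤ 1/25 < 1, the complement has P[∩ A_i^c] ≥ 1 − 1/25 = 24/25 > 0, so some outcome avoids every A_i.

19·p = 1/25 ≈ 0.04000; existence CERTIFIED by the union bound.


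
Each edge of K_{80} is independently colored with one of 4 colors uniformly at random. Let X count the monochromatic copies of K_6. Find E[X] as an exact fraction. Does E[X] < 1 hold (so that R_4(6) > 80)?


E[X] = C(80, 6) · 4^{1 − 15} = 300500200 · 4^{−14} = 300500200/268435456.
As a reduced fraction: E[X] = 37562525/33554432 ≈ 1.1194505.
Is E[X] < 1? NO.
Since E[X] ≥ 1, the first-moment bound is inconclusive at n = 80; it does NOT by itself certify R_4(6) > 80.

E[X] = 37562525/33554432 ≈ 1.1194505; E[X] ≥ 1; first-moment method inconclusive here.


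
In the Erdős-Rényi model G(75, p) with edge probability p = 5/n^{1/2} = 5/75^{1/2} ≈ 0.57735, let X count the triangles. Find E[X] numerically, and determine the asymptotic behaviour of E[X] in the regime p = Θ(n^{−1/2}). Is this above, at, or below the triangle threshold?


Number of potential triangles: C(75, 3) = 67525.
Each occurs with probability p³ ≈ (0.57735)³ ≈ 1.92450090e-01.
By linearity: E[X] = C(75, 3)·p³ ≈ 67525 · 1.92450090e-01 ≈ 12995.192309.
Since α = 1/2 < 1, p = c/n^{1/2} ≫ 1/n is above the triangle threshold p ~ 1/n. Asymptotically E[X] ~ (c³/6)·n^{3(1−α)} = (5³/6)·n^{1.5} → ∞; triangles are abundant w.h.p.

E[X] ≈ 12995.192309; in regime p = Θ(1/n^{1/2}) E[X] diverges (above the triangle threshold p ~ 1/n).


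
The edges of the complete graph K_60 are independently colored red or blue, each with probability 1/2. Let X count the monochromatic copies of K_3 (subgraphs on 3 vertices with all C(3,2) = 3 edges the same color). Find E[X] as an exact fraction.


Let X = Σ_S X_S over the C(60, 3) = 34220 subsets S of size 3, where X_S = 1 if the K_3 on S is monochromatic.
For a fixed S, the K_3 on S has C(3, 2) = 3 edges. P[all 3 edges red] = (1/2)^3, and likewise for blue, so P[monochromatic] = 2·(1/2)^3 = 2^{1 − 3} = 1/4.
By linearity: E[X] = C(60, 3) · 2^{1 − 3} = 34220 · 1/4 = 8555.
Numerically: E[X] ≈ 8555.000.

E[X] = C(60,3)·2^(1−C(3,2)) = 8555 ≈ 8555.000.


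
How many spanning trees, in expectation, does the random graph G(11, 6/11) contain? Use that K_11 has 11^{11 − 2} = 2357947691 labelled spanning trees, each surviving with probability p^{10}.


K_11 has 11^{11 − 2} = 2357947691 labelled spanning trees.
For each such spanning tree H, let X_H = 1 if all 10 edges of H are present in G. Then P[X_H = 1] = p^{10} = (6/11)^{10} = 60466176/25937424601.
By linearity: E[X] = Σ_H E[X_H] = 2357947691 · p^{10} = 2357947691 · 60466176/25937424601 = 60466176/11.
Numerically: E[X] ≈ 5.5e+06.

E[X] = 2357947691 · (6/11)^{10} = 60466176/11 ≈ 5.5e+06.


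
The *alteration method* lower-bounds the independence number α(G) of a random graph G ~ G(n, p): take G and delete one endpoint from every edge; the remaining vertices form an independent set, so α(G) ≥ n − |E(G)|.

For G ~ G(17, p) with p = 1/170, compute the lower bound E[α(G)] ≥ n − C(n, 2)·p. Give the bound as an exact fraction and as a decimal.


E[|E(G)|] = C(17, 2)·p = 136 · (1/170) = 4/5.
E[α(G)] ≥ n − E[|E(G)|] = 17 − 4/5 = 81/5.
Numerically: ≈ 16.2000.
(This is only a lower bound; the true E[α(G)] may be larger.)

E[α(G)] ≥ 81/5 ≈ 16.2000.


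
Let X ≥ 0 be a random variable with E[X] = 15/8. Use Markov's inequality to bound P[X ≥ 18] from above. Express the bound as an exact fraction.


μ = E[X] = 15/8, a = 18.
Markov: P[X ≥ 18] ≤ μ/a = (15/8)/18 = 5/48.
Numerically: ≈ 0.104167.
(Since a = 18 > μ = 1.875000, the bound 5/48 is < 1 and informative.)

P[X ≥ 18] ≤ 5/48 ≈ 0.104167.


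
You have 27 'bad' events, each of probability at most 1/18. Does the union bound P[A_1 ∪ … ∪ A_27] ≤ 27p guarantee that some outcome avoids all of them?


Union bound: P[∪_{i=1}^{27} A_i] ≤ Σ_i P[A_i] ≤ 27·p = 27·(1/18) = 3/2.
Numerically: 3/2 ≈ 1.5000.
Is 3/2 < 1? NO.
Since the bound 3/2 is ≥ 1, the union bound is uninformative here; it does NOT by itself certify existence.

27·p = 3/2 ≈ 1.5000; existence NOT certified by the union bound.


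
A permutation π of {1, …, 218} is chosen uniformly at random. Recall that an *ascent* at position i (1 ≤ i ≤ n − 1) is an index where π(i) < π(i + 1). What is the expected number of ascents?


Write X = Σ X_I over i = 1, …, 217, with X_I the indicator of one ascent.
There are 217 indicators.
For each fixed i, the pair (π(i), π(i+1)) is a uniformly random ordered pair of distinct values from {1, …, 218}; by symmetry P[π(i) < π(i+1)] = 1/2.
By linearity: E[X] = 217 · (1/2) = (218 − 1) · (1/2) = 217/2 ≈ 108.500.

E[X] = 217/2 = 108.500.


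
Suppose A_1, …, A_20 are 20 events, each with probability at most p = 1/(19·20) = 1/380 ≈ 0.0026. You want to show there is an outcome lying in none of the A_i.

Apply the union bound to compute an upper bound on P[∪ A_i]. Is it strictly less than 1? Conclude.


Union bound: P[∪_{i=1}^{20} A_i] ≤ Σ_i P[A_i] ≤ 20·p = 20·(1/380) = 1/19.
Numerically: 1/19 ≈ 0.0526.
Is 1/19 < 1? YES.
Since P[∪ A_i] ≤ 1/19 < 1, the complement has P[∩ A_i^c] ≥ 1 − 1/19 = 18/19 > 0, so some outcome avoids every A_i.

20·p = 1/19 ≈ 0.0526; existence CERTIFIED by the union bound.


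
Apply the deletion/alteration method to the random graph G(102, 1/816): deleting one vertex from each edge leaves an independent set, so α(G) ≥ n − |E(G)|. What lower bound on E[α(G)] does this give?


E[|E(G)|] = C(102, 2)·p = 5151 · (1/816) = 101/16.
E[α(G)] ≥ n − E[|E(G)|] = 102 − 101/16 = 1531/16.
Numerically: ≈ 95.68750.
(This is only a lower bound; the true E[α(G)] may be larger.)

E[α(G)] ≥ 1531/16 ≈ 95.68750.


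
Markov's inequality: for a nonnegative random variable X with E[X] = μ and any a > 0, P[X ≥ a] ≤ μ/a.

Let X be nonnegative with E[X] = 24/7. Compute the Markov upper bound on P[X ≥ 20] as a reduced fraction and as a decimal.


μ = E[X] = 24/7, a = 20.
Markov: P[X ≥ 20] ≤ μ/a = (24/7)/20 = 6/35.
Numerically: ≈ 0.17143.
(Since a = 20 > μ = 3.42857, the bound 6/35 is < 1 and informative.)

P[X ≥ 20] ≤ 6/35 ≈ 0.17143.


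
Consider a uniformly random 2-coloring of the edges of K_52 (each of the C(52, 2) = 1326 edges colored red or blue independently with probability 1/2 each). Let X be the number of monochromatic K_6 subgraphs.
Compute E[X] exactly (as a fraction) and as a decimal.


Let X = Σ_S X_S over the C(52, 6) = 20358520 subsets S of size 6, where X_S = 1 if the K_6 on S is monochromatic.
For a fixed S, the K_6 on S has C(6, 2) = 15 edges. P[all 15 edges red] = (1/2)^15, and likewise for blue, so P[monochromatic] = 2·(1/2)^15 = 2^{1 − 15} = 1/16384.
By linearity of expectation: E[X] = C(52, 6) · 2^{1 − 15} = 20358520 · 1/16384 = 2544815/2048.
Numerically: E[X] ≈ 1242.585449.

E[X] = C(52,6)·2^(1−C(6,2)) = 2544815/2048 ≈ 1242.585449.


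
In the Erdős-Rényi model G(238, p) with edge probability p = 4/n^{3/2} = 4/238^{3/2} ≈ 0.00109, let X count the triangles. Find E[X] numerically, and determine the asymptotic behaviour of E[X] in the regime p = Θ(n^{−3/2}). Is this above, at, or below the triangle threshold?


Number of potential triangles: C(238, 3) = 2218636.
Each occurs with probability p³ ≈ (0.00109)³ ≈ 1.29296e-09.
By linearity: E[X] = C(238, 3)·p³ ≈ 2218636 · 1.29296e-09 ≈ 0.003.
Since α = 3/2 > 1, p = c/n^{3/2} = o(1/n) is below the triangle threshold p ~ 1/n. Asymptotically E[X] ~ (c³/6)·n^{3(1−α)} = (4³/6)·n^{-1.5} → 0, so by Markov's inequality G has no triangles w.h.p.

E[X] ≈ 0.003; in regime p = Θ(1/n^{3/2}) E[X] tends to 0 (below the triangle threshold p ~ 1/n).


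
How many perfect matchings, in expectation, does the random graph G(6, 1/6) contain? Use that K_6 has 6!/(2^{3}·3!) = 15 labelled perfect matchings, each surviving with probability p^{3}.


K_6 has 6!/(2^{3}·3!) = 15 labelled perfect matchings.
For each such perfect matching H, let X_H = 1 if all 3 edges of H are present in G. Then P[X_H = 1] = p^{3} = (1/6)^{3} = 1/216.
By linearity of expectation: E[X] = Σ_H E[X_H] = 15 · p^{3} = 15 · 1/216 = 5/72.
Numerically: E[X] ≈ 0.0694.

E[X] = 15 · (1/6)^{3} = 5/72 ≈ 0.0694.


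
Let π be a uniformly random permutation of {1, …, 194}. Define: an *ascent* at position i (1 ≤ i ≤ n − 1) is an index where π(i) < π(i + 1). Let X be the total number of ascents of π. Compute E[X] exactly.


Write X = Σ X_I over i = 1, …, 193, with X_I the indicator of one ascent.
There are 193 indicators.
For each fixed i, the pair (π(i), π(i+1)) is a uniformly random ordered pair of distinct values from {1, …, 194}; by symmetry P[π(i) < π(i+1)] = 1/2.
By linearity: E[X] = 193 · (1/2) = (194 − 1) · (1/2) = 193/2 ≈ 96.50000.

E[X] = 193/2 = 96.50000.


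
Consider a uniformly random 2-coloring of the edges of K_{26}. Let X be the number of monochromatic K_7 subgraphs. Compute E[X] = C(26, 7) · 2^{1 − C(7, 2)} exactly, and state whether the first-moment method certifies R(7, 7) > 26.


E[X] = C(26, 7) · 2^{1 − 21} = 657800 · 2^{−20} = 657800/1048576.
As a reduced fraction: E[X] = 82225/131072 ≈ 0.6273270.
Is E[X] < 1? YES.
Since E[X] < 1, there exists a 2-coloring of K_{26} with no monochromatic K_7; hence R(7, 7) > 26.

E[X] = 82225/131072 ≈ 0.6273270; E[X] < 1, so R(7, 7) > 26.


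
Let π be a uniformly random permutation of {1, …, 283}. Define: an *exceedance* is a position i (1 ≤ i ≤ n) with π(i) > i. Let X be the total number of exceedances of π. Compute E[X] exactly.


Write X = Σ_{i=1}^{283} X_i, where X_i = 1_{π(i) > i}.
For each fixed i, π(i) is uniform over {1, …, 283} (marginal of a uniform permutation), so P[π(i) > i] = (n − i)/n. Summing: Σ_{i=1}^{283} (n − i)/n = (0 + 1 + … + 282)/283 = 283(283 − 1)/(2·283) = (283 − 1)/2.
Hence E[X] = Σ_{i=1}^{283} (283 − i)/283 = 141 ≈ 141.000000.

E[X] = 141 = 141.000000.


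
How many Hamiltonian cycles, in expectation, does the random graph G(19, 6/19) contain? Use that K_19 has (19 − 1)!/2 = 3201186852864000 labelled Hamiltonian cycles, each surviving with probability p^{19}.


K_19 has (19 − 1)!/2 = 3201186852864000 labelled Hamiltonian cycles.
For each such Hamiltonian cycle H, let X_H = 1 if all 19 edges of H are present in G. Then P[X_H = 1] = p^{19} = (6/19)^{19} = 609359740010496/1978419655660313589123979.
By linearity of expectation: E[X] = Σ_H E[X_H] = 3201186852864000 · p^{19} = 3201186852864000 · 609359740010496/1978419655660313589123979 = 1950674388386224952567660544000/1978419655660313589123979.
Numerically: E[X] ≈ 9.8598e+05.

E[X] = 3201186852864000 · (6/19)^{19} = 1950674388386224952567660544000/1978419655660313589123979 ≈ 9.8598e+05.
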